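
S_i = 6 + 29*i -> [6, 35, 64, 93, 122]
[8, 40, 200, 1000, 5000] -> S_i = 8*5^i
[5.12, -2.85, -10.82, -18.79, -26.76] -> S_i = 5.12 + -7.97*i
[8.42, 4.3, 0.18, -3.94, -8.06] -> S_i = 8.42 + -4.12*i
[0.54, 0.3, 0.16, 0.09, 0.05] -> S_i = 0.54*0.55^i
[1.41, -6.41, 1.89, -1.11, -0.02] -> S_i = Random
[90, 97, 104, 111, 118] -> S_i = 90 + 7*i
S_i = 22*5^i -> [22, 110, 550, 2750, 13750]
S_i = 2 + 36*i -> [2, 38, 74, 110, 146]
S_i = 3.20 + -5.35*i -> [3.2, -2.15, -7.5, -12.85, -18.2]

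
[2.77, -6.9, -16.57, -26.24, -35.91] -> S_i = 2.77 + -9.67*i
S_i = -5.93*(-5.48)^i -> [-5.93, 32.5, -178.08, 975.88, -5347.82]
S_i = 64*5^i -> [64, 320, 1600, 8000, 40000]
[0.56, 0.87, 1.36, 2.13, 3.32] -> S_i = 0.56*1.56^i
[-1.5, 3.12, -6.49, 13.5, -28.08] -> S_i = -1.50*(-2.08)^i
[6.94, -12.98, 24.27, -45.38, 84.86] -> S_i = 6.94*(-1.87)^i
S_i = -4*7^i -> [-4, -28, -196, -1372, -9604]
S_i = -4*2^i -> [-4, -8, -16, -32, -64]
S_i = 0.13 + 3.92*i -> [0.13, 4.05, 7.97, 11.89, 15.81]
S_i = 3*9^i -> [3, 27, 243, 2187, 19683]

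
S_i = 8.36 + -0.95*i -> [8.36, 7.41, 6.46, 5.51, 4.56]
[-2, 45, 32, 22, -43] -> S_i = Random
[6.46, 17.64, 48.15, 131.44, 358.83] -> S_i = 6.46*2.73^i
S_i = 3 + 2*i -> [3, 5, 7, 9, 11]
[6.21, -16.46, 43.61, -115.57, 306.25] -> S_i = 6.21*(-2.65)^i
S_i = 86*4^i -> [86, 344, 1376, 5504, 22016]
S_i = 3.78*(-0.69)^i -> [3.78, -2.61, 1.8, -1.24, 0.86]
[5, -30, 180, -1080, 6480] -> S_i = 5*-6^i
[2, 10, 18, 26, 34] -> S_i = 2 + 8*i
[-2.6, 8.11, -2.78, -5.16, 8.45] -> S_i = Random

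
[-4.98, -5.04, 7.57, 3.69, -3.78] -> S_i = Random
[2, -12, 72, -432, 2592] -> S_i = 2*-6^i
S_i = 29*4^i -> [29, 116, 464, 1856, 7424]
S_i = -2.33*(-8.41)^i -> [-2.33, 19.6, -164.8, 1385.94, -11655.74]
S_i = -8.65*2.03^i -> [-8.65, -17.56, -35.65, -72.36, -146.89]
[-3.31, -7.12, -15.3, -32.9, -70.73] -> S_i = -3.31*2.15^i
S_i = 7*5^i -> [7, 35, 175, 875, 4375]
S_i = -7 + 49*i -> [-7, 42, 91, 140, 189]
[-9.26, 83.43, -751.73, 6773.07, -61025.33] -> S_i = -9.26*(-9.01)^i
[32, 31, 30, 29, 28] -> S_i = 32 + -1*i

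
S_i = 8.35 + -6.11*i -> [8.35, 2.24, -3.87, -9.98, -16.09]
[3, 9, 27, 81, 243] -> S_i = 3*3^i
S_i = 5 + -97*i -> [5, -92, -189, -286, -383]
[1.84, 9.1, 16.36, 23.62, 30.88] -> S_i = 1.84 + 7.26*i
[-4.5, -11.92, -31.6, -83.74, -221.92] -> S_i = -4.50*2.65^i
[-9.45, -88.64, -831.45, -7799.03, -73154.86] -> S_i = -9.45*9.38^i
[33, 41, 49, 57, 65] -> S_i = 33 + 8*i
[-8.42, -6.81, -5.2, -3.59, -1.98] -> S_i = -8.42 + 1.61*i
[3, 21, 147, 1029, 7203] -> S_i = 3*7^i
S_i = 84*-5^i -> [84, -420, 2100, -10500, 52500]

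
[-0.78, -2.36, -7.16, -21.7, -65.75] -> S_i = -0.78*3.03^i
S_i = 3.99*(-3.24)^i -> [3.99, -12.93, 41.89, -135.71, 439.7]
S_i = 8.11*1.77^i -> [8.11, 14.35, 25.41, 44.97, 79.6]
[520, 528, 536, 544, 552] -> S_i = 520 + 8*i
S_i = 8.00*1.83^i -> [8.0, 14.64, 26.79, 49.03, 89.72]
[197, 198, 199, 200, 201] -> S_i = 197 + 1*i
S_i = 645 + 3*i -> [645, 648, 651, 654, 657]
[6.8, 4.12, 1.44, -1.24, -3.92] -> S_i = 6.80 + -2.68*i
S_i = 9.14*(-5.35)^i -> [9.14, -48.9, 261.61, -1399.61, 7487.92]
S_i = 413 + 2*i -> [413, 415, 417, 419, 421]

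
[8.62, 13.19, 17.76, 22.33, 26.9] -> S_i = 8.62 + 4.57*i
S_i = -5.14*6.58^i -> [-5.14, -33.82, -222.54, -1464.34, -9635.33]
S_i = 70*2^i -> [70, 140, 280, 560, 1120]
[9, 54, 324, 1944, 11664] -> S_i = 9*6^i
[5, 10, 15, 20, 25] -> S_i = 5 + 5*i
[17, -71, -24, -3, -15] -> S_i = Random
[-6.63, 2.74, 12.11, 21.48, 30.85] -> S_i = -6.63 + 9.37*i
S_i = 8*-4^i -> [8, -32, 128, -512, 2048]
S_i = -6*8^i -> [-6, -48, -384, -3072, -24576]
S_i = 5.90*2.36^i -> [5.9, 13.92, 32.86, 77.55, 183.02]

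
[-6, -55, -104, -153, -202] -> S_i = -6 + -49*i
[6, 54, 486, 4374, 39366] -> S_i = 6*9^i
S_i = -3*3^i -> [-3, -9, -27, -81, -243]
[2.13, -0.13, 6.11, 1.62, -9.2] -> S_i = Random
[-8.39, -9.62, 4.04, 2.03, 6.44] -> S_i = Random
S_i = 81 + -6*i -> [81, 75, 69, 63, 57]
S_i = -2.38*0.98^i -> [-2.38, -2.33, -2.29, -2.24, -2.2]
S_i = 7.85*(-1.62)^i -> [7.85, -12.72, 20.6, -33.37, 54.07]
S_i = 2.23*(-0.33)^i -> [2.23, -0.74, 0.24, -0.08, 0.03]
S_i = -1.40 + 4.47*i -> [-1.4, 3.07, 7.54, 12.01, 16.48]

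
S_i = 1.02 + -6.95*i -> [1.02, -5.93, -12.88, -19.83, -26.78]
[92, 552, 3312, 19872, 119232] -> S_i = 92*6^i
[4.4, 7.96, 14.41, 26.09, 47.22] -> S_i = 4.40*1.81^i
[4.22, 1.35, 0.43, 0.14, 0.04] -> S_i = 4.22*0.32^i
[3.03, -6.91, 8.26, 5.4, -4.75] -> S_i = Random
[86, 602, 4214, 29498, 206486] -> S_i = 86*7^i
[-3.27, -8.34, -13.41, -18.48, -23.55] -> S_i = -3.27 + -5.07*i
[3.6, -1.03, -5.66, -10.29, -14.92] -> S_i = 3.60 + -4.63*i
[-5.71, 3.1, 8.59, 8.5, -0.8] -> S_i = Random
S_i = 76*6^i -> [76, 456, 2736, 16416, 98496]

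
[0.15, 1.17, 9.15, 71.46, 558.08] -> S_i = 0.15*7.81^i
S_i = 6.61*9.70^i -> [6.61, 64.12, 621.93, 6032.77, 58517.85]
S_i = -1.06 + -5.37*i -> [-1.06, -6.43, -11.8, -17.17, -22.54]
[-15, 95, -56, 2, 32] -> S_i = Random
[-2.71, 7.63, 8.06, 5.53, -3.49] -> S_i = Random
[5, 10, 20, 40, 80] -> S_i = 5*2^i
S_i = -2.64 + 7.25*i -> [-2.64, 4.61, 11.86, 19.11, 26.36]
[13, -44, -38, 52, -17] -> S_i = Random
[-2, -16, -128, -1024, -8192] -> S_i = -2*8^i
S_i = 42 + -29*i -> [42, 13, -16, -45, -74]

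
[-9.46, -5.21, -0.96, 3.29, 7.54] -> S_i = -9.46 + 4.25*i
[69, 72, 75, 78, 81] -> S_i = 69 + 3*i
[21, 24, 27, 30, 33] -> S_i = 21 + 3*i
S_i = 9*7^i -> [9, 63, 441, 3087, 21609]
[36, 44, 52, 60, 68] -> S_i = 36 + 8*i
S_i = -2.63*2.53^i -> [-2.63, -6.65, -16.83, -42.59, -107.76]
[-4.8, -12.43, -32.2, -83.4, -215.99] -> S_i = -4.80*2.59^i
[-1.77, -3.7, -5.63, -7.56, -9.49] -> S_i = -1.77 + -1.93*i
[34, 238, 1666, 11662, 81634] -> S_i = 34*7^i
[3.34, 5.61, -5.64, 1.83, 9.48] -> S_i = Random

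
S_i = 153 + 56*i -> [153, 209, 265, 321, 377]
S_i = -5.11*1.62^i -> [-5.11, -8.28, -13.41, -21.73, -35.19]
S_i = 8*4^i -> [8, 32, 128, 512, 2048]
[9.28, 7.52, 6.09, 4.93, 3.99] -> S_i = 9.28*0.81^i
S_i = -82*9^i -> [-82, -738, -6642, -59778, -538002]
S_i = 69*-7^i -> [69, -483, 3381, -23667, 165669]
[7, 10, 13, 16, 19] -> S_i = 7 + 3*i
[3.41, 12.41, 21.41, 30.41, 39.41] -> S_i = 3.41 + 9.00*i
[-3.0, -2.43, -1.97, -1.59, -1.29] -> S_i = -3.00*0.81^i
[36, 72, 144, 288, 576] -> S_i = 36*2^i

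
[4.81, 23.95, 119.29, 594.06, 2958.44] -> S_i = 4.81*4.98^i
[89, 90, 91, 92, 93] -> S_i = 89 + 1*i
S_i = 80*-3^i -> [80, -240, 720, -2160, 6480]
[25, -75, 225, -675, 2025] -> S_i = 25*-3^i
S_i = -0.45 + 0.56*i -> [-0.45, 0.11, 0.67, 1.23, 1.79]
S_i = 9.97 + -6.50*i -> [9.97, 3.47, -3.03, -9.53, -16.03]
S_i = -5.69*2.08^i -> [-5.69, -11.84, -24.62, -51.2, -106.5]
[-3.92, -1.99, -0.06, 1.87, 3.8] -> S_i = -3.92 + 1.93*i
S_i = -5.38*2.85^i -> [-5.38, -15.33, -43.7, -124.54, -354.95]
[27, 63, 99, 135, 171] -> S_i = 27 + 36*i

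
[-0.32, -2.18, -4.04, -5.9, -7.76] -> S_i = -0.32 + -1.86*i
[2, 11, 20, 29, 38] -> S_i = 2 + 9*i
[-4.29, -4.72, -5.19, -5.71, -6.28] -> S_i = -4.29*1.10^i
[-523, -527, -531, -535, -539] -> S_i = -523 + -4*i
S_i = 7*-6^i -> [7, -42, 252, -1512, 9072]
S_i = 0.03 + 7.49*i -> [0.03, 7.52, 15.01, 22.5, 29.99]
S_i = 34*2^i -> [34, 68, 136, 272, 544]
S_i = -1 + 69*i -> [-1, 68, 137, 206, 275]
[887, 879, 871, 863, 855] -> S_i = 887 + -8*i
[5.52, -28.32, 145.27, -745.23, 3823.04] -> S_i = 5.52*(-5.13)^i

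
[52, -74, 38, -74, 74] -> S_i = Random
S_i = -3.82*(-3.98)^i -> [-3.82, 15.2, -60.51, 240.83, -958.51]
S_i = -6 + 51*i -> [-6, 45, 96, 147, 198]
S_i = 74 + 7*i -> [74, 81, 88, 95, 102]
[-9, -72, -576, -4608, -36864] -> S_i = -9*8^i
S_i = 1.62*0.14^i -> [1.62, 0.23, 0.03, 0.0, 0.0]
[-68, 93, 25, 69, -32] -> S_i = Random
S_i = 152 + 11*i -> [152, 163, 174, 185, 196]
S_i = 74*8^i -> [74, 592, 4736, 37888, 303104]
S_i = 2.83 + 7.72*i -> [2.83, 10.55, 18.27, 25.99, 33.71]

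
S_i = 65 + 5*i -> [65, 70, 75, 80, 85]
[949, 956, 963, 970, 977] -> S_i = 949 + 7*i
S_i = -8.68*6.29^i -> [-8.68, -54.6, -343.42, -2160.09, -13586.96]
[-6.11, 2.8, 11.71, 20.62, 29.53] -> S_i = -6.11 + 8.91*i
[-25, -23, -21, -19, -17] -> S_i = -25 + 2*i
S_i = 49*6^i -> [49, 294, 1764, 10584, 63504]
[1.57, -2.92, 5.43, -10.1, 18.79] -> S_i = 1.57*(-1.86)^i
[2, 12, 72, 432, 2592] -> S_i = 2*6^i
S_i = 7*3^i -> [7, 21, 63, 189, 567]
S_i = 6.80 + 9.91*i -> [6.8, 16.71, 26.62, 36.53, 46.44]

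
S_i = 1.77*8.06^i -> [1.77, 14.27, 114.99, 926.78, 7469.88]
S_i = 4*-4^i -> [4, -16, 64, -256, 1024]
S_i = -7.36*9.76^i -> [-7.36, -71.83, -701.1, -6842.7, -66784.72]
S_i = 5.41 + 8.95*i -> [5.41, 14.36, 23.31, 32.26, 41.21]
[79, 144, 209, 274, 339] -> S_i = 79 + 65*i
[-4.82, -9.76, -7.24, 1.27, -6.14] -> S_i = Random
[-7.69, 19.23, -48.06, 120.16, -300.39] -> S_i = -7.69*(-2.50)^i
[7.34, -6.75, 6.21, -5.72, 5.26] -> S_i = 7.34*(-0.92)^i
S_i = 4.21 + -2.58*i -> [4.21, 1.63, -0.95, -3.53, -6.11]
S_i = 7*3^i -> [7, 21, 63, 189, 567]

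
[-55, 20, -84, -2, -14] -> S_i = Random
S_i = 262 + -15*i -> [262, 247, 232, 217, 202]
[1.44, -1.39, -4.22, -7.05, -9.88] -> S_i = 1.44 + -2.83*i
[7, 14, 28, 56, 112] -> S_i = 7*2^i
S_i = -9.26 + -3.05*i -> [-9.26, -12.31, -15.36, -18.41, -21.46]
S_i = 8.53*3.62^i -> [8.53, 30.88, 111.78, 404.65, 1464.82]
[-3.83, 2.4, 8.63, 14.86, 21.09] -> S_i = -3.83 + 6.23*i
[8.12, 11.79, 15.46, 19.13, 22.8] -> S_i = 8.12 + 3.67*i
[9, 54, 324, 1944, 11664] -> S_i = 9*6^i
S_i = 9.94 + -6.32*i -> [9.94, 3.62, -2.7, -9.02, -15.34]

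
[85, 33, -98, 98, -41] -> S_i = Random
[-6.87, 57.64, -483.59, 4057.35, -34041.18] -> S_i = -6.87*(-8.39)^i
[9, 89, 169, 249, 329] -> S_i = 9 + 80*i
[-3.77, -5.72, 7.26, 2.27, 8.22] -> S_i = Random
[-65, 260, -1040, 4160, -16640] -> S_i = -65*-4^i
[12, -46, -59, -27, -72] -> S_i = Random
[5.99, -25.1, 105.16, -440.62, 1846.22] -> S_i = 5.99*(-4.19)^i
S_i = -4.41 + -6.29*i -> [-4.41, -10.7, -16.99, -23.28, -29.57]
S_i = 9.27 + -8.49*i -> [9.27, 0.78, -7.71, -16.2, -24.69]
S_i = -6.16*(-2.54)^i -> [-6.16, 15.65, -39.74, 100.94, -256.4]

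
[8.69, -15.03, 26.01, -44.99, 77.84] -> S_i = 8.69*(-1.73)^i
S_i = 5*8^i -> [5, 40, 320, 2560, 20480]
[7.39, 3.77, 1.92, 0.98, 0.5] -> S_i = 7.39*0.51^i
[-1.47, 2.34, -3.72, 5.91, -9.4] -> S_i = -1.47*(-1.59)^i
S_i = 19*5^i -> [19, 95, 475, 2375, 11875]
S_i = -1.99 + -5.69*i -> [-1.99, -7.68, -13.37, -19.06, -24.75]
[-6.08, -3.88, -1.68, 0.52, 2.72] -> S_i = -6.08 + 2.20*i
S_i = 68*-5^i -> [68, -340, 1700, -8500, 42500]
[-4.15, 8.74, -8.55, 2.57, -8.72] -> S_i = Random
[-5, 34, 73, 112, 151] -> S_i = -5 + 39*i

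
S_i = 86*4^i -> [86, 344, 1376, 5504, 22016]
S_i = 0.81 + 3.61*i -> [0.81, 4.42, 8.03, 11.64, 15.25]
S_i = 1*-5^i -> [1, -5, 25, -125, 625]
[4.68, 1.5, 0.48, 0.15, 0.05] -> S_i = 4.68*0.32^i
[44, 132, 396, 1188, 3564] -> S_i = 44*3^i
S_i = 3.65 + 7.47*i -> [3.65, 11.12, 18.59, 26.06, 33.53]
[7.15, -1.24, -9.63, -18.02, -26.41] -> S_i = 7.15 + -8.39*i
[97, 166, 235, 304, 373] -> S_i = 97 + 69*i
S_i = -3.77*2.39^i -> [-3.77, -9.01, -21.53, -51.47, -123.01]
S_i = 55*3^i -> [55, 165, 495, 1485, 4455]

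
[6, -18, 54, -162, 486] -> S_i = 6*-3^i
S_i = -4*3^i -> [-4, -12, -36, -108, -324]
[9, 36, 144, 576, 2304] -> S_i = 9*4^i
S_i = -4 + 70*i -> [-4, 66, 136, 206, 276]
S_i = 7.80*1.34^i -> [7.8, 10.45, 14.01, 18.77, 25.15]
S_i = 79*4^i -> [79, 316, 1264, 5056, 20224]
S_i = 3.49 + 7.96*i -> [3.49, 11.45, 19.41, 27.37, 35.33]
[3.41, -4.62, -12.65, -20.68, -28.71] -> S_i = 3.41 + -8.03*i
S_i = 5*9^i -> [5, 45, 405, 3645, 32805]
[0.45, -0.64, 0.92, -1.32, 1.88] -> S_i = 0.45*(-1.43)^i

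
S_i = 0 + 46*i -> [0, 46, 92, 138, 184]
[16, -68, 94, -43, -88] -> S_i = Random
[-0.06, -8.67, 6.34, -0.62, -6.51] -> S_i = Random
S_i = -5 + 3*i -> [-5, -2, 1, 4, 7]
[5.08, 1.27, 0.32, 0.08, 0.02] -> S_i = 5.08*0.25^i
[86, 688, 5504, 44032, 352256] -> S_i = 86*8^i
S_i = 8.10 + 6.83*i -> [8.1, 14.93, 21.76, 28.59, 35.42]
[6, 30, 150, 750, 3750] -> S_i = 6*5^i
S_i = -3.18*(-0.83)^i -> [-3.18, 2.64, -2.19, 1.82, -1.51]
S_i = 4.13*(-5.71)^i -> [4.13, -23.58, 134.65, -768.88, 4390.3]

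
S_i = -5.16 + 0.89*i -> [-5.16, -4.27, -3.38, -2.49, -1.6]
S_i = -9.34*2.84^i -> [-9.34, -26.53, -75.33, -213.94, -607.6]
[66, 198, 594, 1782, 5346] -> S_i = 66*3^i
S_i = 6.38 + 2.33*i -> [6.38, 8.71, 11.04, 13.37, 15.7]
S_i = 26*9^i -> [26, 234, 2106, 18954, 170586]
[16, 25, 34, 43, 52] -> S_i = 16 + 9*i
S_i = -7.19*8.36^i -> [-7.19, -60.11, -502.51, -4200.95, -35119.96]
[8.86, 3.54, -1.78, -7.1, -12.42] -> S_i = 8.86 + -5.32*i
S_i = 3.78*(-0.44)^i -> [3.78, -1.66, 0.73, -0.32, 0.14]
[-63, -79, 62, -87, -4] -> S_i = Random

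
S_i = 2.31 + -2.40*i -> [2.31, -0.09, -2.49, -4.89, -7.29]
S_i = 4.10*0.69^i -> [4.1, 2.83, 1.95, 1.35, 0.93]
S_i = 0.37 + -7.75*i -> [0.37, -7.38, -15.13, -22.88, -30.63]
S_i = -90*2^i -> [-90, -180, -360, -720, -1440]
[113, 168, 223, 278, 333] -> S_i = 113 + 55*i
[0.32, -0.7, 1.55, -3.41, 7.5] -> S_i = 0.32*(-2.20)^i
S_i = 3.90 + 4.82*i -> [3.9, 8.72, 13.54, 18.36, 23.18]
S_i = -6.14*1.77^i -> [-6.14, -10.87, -19.24, -34.05, -60.26]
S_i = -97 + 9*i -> [-97, -88, -79, -70, -61]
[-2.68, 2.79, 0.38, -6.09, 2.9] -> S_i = Random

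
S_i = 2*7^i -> [2, 14, 98, 686, 4802]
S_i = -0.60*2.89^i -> [-0.6, -1.73, -5.01, -14.48, -41.85]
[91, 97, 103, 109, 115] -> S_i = 91 + 6*i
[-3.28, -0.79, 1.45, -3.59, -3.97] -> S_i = Random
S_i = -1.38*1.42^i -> [-1.38, -1.96, -2.78, -3.95, -5.61]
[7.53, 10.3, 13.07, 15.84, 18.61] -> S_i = 7.53 + 2.77*i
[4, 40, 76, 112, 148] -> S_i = 4 + 36*i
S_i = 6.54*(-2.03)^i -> [6.54, -13.28, 26.95, -54.71, 111.06]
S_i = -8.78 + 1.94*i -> [-8.78, -6.84, -4.9, -2.96, -1.02]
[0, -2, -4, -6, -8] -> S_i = 0 + -2*i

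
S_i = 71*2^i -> [71, 142, 284, 568, 1136]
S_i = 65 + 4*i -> [65, 69, 73, 77, 81]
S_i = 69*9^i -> [69, 621, 5589, 50301, 452709]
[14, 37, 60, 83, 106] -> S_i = 14 + 23*i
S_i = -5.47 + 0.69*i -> [-5.47, -4.78, -4.09, -3.4, -2.71]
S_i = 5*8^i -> [5, 40, 320, 2560, 20480]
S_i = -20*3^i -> [-20, -60, -180, -540, -1620]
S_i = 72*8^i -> [72, 576, 4608, 36864, 294912]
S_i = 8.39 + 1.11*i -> [8.39, 9.5, 10.61, 11.72, 12.83]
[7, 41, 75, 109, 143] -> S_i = 7 + 34*i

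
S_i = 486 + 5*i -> [486, 491, 496, 501, 506]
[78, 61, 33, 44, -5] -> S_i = Random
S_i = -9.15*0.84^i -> [-9.15, -7.69, -6.46, -5.42, -4.56]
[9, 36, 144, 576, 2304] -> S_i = 9*4^i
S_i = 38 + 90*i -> [38, 128, 218, 308, 398]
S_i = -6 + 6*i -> [-6, 0, 6, 12, 18]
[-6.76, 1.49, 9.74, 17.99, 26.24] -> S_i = -6.76 + 8.25*i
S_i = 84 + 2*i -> [84, 86, 88, 90, 92]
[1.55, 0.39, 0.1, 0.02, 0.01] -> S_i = 1.55*0.25^i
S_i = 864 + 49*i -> [864, 913, 962, 1011, 1060]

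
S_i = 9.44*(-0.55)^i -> [9.44, -5.19, 2.86, -1.57, 0.86]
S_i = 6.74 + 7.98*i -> [6.74, 14.72, 22.7, 30.68, 38.66]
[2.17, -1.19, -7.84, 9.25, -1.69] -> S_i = Random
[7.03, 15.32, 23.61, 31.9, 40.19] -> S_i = 7.03 + 8.29*i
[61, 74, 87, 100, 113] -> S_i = 61 + 13*i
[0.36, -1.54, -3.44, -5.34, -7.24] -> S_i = 0.36 + -1.90*i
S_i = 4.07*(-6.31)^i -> [4.07, -25.68, 162.05, -1022.55, 6452.26]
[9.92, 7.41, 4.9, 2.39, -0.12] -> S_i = 9.92 + -2.51*i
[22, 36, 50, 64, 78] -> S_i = 22 + 14*i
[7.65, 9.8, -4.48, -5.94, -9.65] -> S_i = Random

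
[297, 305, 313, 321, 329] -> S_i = 297 + 8*i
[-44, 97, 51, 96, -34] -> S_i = Random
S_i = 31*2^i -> [31, 62, 124, 248, 496]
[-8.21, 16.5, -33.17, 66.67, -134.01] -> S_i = -8.21*(-2.01)^i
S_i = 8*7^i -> [8, 56, 392, 2744, 19208]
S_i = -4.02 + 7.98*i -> [-4.02, 3.96, 11.94, 19.92, 27.9]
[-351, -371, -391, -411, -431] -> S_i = -351 + -20*i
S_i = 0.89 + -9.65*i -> [0.89, -8.76, -18.41, -28.06, -37.71]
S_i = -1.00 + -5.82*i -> [-1.0, -6.82, -12.64, -18.46, -24.28]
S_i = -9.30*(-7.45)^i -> [-9.3, 69.29, -516.17, 3845.49, -28648.91]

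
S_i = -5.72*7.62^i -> [-5.72, -43.59, -332.13, -2530.82, -19284.83]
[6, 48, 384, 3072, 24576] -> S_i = 6*8^i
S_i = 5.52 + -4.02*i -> [5.52, 1.5, -2.52, -6.54, -10.56]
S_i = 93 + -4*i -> [93, 89, 85, 81, 77]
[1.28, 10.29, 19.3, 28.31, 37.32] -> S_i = 1.28 + 9.01*i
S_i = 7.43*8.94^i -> [7.43, 66.42, 593.83, 5308.86, 47461.22]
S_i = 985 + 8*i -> [985, 993, 1001, 1009, 1017]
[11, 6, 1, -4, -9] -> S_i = 11 + -5*i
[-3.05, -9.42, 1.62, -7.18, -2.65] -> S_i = Random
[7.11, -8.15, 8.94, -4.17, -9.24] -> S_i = Random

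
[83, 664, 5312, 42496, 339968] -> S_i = 83*8^i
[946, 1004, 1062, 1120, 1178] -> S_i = 946 + 58*i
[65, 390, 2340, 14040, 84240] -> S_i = 65*6^i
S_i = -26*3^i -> [-26, -78, -234, -702, -2106]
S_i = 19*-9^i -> [19, -171, 1539, -13851, 124659]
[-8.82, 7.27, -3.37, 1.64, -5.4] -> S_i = Random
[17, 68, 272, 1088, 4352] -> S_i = 17*4^i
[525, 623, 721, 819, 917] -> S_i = 525 + 98*i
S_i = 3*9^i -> [3, 27, 243, 2187, 19683]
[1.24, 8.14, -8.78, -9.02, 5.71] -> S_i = Random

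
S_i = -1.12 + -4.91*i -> [-1.12, -6.03, -10.94, -15.85, -20.76]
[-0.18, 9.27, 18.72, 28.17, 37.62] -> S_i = -0.18 + 9.45*i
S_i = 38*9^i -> [38, 342, 3078, 27702, 249318]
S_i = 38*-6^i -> [38, -228, 1368, -8208, 49248]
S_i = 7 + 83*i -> [7, 90, 173, 256, 339]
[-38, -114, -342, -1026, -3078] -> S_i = -38*3^i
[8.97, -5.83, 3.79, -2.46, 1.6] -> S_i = 8.97*(-0.65)^i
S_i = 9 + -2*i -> [9, 7, 5, 3, 1]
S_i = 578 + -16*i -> [578, 562, 546, 530, 514]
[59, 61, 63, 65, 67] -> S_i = 59 + 2*i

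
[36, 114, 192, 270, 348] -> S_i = 36 + 78*i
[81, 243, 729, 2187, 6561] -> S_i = 81*3^i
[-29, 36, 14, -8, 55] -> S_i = Random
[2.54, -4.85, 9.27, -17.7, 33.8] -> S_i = 2.54*(-1.91)^i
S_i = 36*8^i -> [36, 288, 2304, 18432, 147456]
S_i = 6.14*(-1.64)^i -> [6.14, -10.07, 16.51, -27.08, 44.42]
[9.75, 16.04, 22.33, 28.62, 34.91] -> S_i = 9.75 + 6.29*i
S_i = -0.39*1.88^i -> [-0.39, -0.73, -1.38, -2.59, -4.87]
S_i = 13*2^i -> [13, 26, 52, 104, 208]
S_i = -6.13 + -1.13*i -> [-6.13, -7.26, -8.39, -9.52, -10.65]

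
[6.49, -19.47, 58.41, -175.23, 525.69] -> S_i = 6.49*(-3.00)^i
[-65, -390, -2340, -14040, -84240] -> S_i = -65*6^i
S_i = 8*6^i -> [8, 48, 288, 1728, 10368]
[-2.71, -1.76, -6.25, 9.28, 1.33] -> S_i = Random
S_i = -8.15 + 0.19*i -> [-8.15, -7.96, -7.77, -7.58, -7.39]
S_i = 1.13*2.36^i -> [1.13, 2.67, 6.29, 14.85, 35.05]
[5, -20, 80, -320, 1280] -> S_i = 5*-4^i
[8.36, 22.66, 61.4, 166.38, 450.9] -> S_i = 8.36*2.71^i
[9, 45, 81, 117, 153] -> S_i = 9 + 36*i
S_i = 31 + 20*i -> [31, 51, 71, 91, 111]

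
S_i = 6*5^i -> [6, 30, 150, 750, 3750]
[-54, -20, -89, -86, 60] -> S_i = Random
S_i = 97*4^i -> [97, 388, 1552, 6208, 24832]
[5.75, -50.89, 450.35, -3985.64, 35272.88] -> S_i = 5.75*(-8.85)^i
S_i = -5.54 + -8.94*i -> [-5.54, -14.48, -23.42, -32.36, -41.3]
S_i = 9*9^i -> [9, 81, 729, 6561, 59049]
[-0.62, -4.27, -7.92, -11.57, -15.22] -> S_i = -0.62 + -3.65*i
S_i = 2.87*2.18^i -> [2.87, 6.26, 13.64, 29.73, 64.82]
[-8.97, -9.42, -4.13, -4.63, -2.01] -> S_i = Random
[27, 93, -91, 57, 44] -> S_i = Random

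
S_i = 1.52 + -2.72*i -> [1.52, -1.2, -3.92, -6.64, -9.36]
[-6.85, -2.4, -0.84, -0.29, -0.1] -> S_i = -6.85*0.35^i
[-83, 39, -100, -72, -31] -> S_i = Random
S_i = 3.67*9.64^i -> [3.67, 35.38, 341.05, 3287.74, 31693.79]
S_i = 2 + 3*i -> [2, 5, 8, 11, 14]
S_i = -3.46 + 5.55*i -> [-3.46, 2.09, 7.64, 13.19, 18.74]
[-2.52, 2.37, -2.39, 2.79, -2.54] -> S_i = Random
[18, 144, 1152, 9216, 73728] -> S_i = 18*8^i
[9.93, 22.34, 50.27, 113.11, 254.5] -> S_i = 9.93*2.25^i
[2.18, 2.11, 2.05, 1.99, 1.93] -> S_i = 2.18*0.97^i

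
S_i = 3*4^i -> [3, 12, 48, 192, 768]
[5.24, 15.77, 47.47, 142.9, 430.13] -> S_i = 5.24*3.01^i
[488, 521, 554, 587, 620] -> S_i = 488 + 33*i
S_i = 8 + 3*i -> [8, 11, 14, 17, 20]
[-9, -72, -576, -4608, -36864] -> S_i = -9*8^i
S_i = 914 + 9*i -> [914, 923, 932, 941, 950]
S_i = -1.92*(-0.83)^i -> [-1.92, 1.59, -1.32, 1.1, -0.91]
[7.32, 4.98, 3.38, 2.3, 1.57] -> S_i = 7.32*0.68^i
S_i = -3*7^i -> [-3, -21, -147, -1029, -7203]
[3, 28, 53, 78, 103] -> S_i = 3 + 25*i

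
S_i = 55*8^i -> [55, 440, 3520, 28160, 225280]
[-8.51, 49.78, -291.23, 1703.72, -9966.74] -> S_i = -8.51*(-5.85)^i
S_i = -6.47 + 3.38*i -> [-6.47, -3.09, 0.29, 3.67, 7.05]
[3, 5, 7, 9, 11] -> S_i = 3 + 2*i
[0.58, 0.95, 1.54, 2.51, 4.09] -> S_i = 0.58*1.63^i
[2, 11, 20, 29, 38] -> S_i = 2 + 9*i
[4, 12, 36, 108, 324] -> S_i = 4*3^i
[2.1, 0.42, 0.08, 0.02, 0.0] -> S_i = 2.10*0.20^i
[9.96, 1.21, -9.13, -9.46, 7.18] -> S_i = Random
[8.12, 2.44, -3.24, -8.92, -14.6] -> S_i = 8.12 + -5.68*i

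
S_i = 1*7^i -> [1, 7, 49, 343, 2401]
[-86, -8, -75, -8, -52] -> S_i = Random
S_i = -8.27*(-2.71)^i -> [-8.27, 22.41, -60.74, 164.59, -446.05]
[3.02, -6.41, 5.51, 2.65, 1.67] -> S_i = Random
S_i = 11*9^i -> [11, 99, 891, 8019, 72171]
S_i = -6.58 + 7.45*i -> [-6.58, 0.87, 8.32, 15.77, 23.22]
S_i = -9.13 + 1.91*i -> [-9.13, -7.22, -5.31, -3.4, -1.49]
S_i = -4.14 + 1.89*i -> [-4.14, -2.25, -0.36, 1.53, 3.42]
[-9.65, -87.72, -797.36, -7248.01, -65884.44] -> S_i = -9.65*9.09^i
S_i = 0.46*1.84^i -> [0.46, 0.85, 1.56, 2.87, 5.27]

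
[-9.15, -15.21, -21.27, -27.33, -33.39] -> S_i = -9.15 + -6.06*i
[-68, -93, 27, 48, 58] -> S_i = Random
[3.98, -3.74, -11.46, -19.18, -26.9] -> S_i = 3.98 + -7.72*i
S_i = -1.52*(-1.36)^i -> [-1.52, 2.07, -2.81, 3.82, -5.2]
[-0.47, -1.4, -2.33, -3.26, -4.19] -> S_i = -0.47 + -0.93*i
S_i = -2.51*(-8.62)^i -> [-2.51, 21.64, -186.5, 1607.66, -13858.07]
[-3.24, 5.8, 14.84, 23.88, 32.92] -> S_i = -3.24 + 9.04*i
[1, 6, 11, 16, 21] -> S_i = 1 + 5*i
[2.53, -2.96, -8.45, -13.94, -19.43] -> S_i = 2.53 + -5.49*i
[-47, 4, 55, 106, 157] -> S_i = -47 + 51*i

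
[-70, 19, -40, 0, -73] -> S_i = Random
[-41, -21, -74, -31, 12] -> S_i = Random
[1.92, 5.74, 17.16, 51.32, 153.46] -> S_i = 1.92*2.99^i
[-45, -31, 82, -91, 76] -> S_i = Random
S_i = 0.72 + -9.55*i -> [0.72, -8.83, -18.38, -27.93, -37.48]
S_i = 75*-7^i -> [75, -525, 3675, -25725, 180075]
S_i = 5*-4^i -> [5, -20, 80, -320, 1280]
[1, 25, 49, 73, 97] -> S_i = 1 + 24*i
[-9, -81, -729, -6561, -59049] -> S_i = -9*9^i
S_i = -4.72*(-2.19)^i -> [-4.72, 10.34, -22.64, 49.58, -108.57]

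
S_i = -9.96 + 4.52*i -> [-9.96, -5.44, -0.92, 3.6, 8.12]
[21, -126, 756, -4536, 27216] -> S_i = 21*-6^i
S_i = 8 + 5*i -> [8, 13, 18, 23, 28]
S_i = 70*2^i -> [70, 140, 280, 560, 1120]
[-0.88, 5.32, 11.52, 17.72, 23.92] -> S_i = -0.88 + 6.20*i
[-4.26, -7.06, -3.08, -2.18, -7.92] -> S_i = Random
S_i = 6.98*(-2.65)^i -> [6.98, -18.5, 49.02, -129.9, 344.22]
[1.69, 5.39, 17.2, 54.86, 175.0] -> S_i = 1.69*3.19^i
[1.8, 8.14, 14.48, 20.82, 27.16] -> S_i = 1.80 + 6.34*i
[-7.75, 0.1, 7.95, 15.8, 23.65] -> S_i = -7.75 + 7.85*i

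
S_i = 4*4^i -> [4, 16, 64, 256, 1024]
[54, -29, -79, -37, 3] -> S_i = Random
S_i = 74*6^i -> [74, 444, 2664, 15984, 95904]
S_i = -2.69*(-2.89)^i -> [-2.69, 7.77, -22.47, 64.93, -187.65]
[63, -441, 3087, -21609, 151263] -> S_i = 63*-7^i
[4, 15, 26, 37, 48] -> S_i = 4 + 11*i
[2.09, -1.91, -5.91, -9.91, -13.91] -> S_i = 2.09 + -4.00*i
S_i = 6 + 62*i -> [6, 68, 130, 192, 254]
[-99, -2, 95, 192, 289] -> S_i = -99 + 97*i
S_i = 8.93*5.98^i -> [8.93, 53.4, 319.34, 1909.66, 11419.74]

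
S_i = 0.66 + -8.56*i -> [0.66, -7.9, -16.46, -25.02, -33.58]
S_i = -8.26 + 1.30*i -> [-8.26, -6.96, -5.66, -4.36, -3.06]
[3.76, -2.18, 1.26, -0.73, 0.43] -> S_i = 3.76*(-0.58)^i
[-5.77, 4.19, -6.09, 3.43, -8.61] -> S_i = Random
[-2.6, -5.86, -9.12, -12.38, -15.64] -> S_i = -2.60 + -3.26*i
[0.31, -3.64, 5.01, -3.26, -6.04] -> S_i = Random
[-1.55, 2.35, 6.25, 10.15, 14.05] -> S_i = -1.55 + 3.90*i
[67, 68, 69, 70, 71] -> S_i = 67 + 1*i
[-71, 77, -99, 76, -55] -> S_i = Random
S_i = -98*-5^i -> [-98, 490, -2450, 12250, -61250]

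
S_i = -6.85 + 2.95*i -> [-6.85, -3.9, -0.95, 2.0, 4.95]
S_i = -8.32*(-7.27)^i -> [-8.32, 60.49, -439.74, 3196.88, -23241.33]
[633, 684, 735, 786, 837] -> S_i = 633 + 51*i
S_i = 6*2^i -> [6, 12, 24, 48, 96]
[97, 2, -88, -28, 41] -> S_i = Random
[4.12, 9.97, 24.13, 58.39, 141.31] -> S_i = 4.12*2.42^i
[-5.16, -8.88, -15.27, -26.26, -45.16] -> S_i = -5.16*1.72^i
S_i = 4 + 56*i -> [4, 60, 116, 172, 228]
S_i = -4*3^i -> [-4, -12, -36, -108, -324]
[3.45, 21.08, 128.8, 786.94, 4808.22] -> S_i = 3.45*6.11^i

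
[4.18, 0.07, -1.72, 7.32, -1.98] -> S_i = Random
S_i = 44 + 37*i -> [44, 81, 118, 155, 192]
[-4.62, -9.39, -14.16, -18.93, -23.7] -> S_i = -4.62 + -4.77*i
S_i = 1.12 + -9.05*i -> [1.12, -7.93, -16.98, -26.03, -35.08]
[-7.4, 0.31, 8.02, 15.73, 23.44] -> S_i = -7.40 + 7.71*i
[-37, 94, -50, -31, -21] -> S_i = Random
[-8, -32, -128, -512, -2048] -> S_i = -8*4^i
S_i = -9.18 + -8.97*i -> [-9.18, -18.15, -27.12, -36.09, -45.06]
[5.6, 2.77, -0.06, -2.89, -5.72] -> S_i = 5.60 + -2.83*i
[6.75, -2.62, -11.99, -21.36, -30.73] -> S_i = 6.75 + -9.37*i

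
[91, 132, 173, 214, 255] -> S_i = 91 + 41*i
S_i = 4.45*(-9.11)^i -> [4.45, -40.54, 369.31, -3364.46, 30650.21]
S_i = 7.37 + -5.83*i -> [7.37, 1.54, -4.29, -10.12, -15.95]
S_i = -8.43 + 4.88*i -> [-8.43, -3.55, 1.33, 6.21, 11.09]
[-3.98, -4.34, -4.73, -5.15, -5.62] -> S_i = -3.98*1.09^i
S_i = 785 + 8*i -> [785, 793, 801, 809, 817]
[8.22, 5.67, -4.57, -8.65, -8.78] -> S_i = Random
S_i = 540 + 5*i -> [540, 545, 550, 555, 560]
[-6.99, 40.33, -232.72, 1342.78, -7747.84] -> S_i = -6.99*(-5.77)^i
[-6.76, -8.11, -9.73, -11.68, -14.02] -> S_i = -6.76*1.20^i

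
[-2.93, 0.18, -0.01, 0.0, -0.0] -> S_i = -2.93*(-0.06)^i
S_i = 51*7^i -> [51, 357, 2499, 17493, 122451]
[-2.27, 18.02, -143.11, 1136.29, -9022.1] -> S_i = -2.27*(-7.94)^i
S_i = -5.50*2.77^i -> [-5.5, -15.24, -42.2, -116.9, -323.8]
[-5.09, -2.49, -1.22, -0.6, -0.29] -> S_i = -5.09*0.49^i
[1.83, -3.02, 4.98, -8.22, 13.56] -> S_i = 1.83*(-1.65)^i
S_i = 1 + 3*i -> [1, 4, 7, 10, 13]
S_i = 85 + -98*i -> [85, -13, -111, -209, -307]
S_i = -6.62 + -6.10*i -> [-6.62, -12.72, -18.82, -24.92, -31.02]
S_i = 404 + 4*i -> [404, 408, 412, 416, 420]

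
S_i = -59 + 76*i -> [-59, 17, 93, 169, 245]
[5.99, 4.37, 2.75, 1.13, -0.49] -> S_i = 5.99 + -1.62*i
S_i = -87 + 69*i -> [-87, -18, 51, 120, 189]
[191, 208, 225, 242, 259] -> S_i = 191 + 17*i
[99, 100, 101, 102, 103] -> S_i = 99 + 1*i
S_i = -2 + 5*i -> [-2, 3, 8, 13, 18]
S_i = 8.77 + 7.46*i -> [8.77, 16.23, 23.69, 31.15, 38.61]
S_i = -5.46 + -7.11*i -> [-5.46, -12.57, -19.68, -26.79, -33.9]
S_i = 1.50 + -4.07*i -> [1.5, -2.57, -6.64, -10.71, -14.78]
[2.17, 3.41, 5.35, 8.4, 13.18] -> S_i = 2.17*1.57^i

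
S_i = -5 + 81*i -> [-5, 76, 157, 238, 319]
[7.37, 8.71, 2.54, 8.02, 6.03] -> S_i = Random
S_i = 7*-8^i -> [7, -56, 448, -3584, 28672]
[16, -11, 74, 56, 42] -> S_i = Random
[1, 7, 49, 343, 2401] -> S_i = 1*7^i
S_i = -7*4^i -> [-7, -28, -112, -448, -1792]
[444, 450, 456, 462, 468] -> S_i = 444 + 6*i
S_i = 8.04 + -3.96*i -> [8.04, 4.08, 0.12, -3.84, -7.8]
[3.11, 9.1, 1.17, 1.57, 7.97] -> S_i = Random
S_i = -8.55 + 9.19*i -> [-8.55, 0.64, 9.83, 19.02, 28.21]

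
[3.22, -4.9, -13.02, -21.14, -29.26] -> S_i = 3.22 + -8.12*i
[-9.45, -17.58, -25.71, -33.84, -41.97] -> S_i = -9.45 + -8.13*i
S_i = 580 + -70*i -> [580, 510, 440, 370, 300]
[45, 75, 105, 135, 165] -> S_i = 45 + 30*i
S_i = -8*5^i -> [-8, -40, -200, -1000, -5000]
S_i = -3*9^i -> [-3, -27, -243, -2187, -19683]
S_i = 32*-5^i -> [32, -160, 800, -4000, 20000]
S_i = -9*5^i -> [-9, -45, -225, -1125, -5625]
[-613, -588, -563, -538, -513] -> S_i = -613 + 25*i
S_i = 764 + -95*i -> [764, 669, 574, 479, 384]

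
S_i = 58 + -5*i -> [58, 53, 48, 43, 38]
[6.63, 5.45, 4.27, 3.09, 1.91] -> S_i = 6.63 + -1.18*i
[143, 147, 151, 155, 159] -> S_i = 143 + 4*i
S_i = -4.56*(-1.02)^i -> [-4.56, 4.65, -4.74, 4.84, -4.94]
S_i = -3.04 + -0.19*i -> [-3.04, -3.23, -3.42, -3.61, -3.8]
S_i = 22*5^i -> [22, 110, 550, 2750, 13750]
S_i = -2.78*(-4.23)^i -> [-2.78, 11.76, -49.74, 210.41, -890.03]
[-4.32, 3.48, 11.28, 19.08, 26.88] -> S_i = -4.32 + 7.80*i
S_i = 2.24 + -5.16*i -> [2.24, -2.92, -8.08, -13.24, -18.4]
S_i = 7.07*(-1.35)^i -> [7.07, -9.54, 12.89, -17.39, 23.48]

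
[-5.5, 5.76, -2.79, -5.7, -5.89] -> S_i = Random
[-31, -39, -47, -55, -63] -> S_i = -31 + -8*i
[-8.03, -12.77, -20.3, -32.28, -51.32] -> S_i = -8.03*1.59^i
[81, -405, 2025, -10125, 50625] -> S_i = 81*-5^i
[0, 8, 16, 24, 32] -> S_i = 0 + 8*i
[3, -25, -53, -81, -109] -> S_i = 3 + -28*i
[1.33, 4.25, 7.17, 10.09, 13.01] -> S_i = 1.33 + 2.92*i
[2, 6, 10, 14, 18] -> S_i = 2 + 4*i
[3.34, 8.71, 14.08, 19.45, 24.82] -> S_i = 3.34 + 5.37*i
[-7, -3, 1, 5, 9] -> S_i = -7 + 4*i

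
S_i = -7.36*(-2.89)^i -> [-7.36, 21.27, -61.47, 177.65, -513.42]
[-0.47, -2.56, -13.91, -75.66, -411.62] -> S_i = -0.47*5.44^i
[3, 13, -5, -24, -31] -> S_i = Random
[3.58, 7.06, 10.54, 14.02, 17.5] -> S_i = 3.58 + 3.48*i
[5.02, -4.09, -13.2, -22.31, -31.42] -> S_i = 5.02 + -9.11*i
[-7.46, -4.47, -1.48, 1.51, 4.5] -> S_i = -7.46 + 2.99*i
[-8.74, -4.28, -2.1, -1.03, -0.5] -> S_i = -8.74*0.49^i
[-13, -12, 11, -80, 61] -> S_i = Random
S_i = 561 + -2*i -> [561, 559, 557, 555, 553]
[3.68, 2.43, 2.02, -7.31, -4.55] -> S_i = Random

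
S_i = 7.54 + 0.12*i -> [7.54, 7.66, 7.78, 7.9, 8.02]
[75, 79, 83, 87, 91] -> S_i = 75 + 4*i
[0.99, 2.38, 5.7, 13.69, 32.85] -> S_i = 0.99*2.40^i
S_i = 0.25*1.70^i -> [0.25, 0.42, 0.72, 1.23, 2.09]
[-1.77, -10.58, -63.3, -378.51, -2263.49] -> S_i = -1.77*5.98^i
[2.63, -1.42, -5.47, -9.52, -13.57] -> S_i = 2.63 + -4.05*i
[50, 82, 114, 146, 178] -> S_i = 50 + 32*i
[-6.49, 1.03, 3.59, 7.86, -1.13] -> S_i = Random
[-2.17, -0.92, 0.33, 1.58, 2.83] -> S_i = -2.17 + 1.25*i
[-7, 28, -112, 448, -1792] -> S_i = -7*-4^i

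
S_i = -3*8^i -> [-3, -24, -192, -1536, -12288]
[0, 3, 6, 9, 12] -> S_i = 0 + 3*i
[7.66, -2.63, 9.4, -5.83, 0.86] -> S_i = Random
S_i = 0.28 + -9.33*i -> [0.28, -9.05, -18.38, -27.71, -37.04]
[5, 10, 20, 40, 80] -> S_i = 5*2^i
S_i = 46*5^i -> [46, 230, 1150, 5750, 28750]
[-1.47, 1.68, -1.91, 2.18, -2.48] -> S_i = -1.47*(-1.14)^i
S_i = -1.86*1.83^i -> [-1.86, -3.4, -6.23, -11.4, -20.86]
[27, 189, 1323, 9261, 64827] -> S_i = 27*7^i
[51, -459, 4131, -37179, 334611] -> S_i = 51*-9^i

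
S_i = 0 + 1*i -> [0, 1, 2, 3, 4]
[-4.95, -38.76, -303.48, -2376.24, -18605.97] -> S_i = -4.95*7.83^i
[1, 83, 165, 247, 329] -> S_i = 1 + 82*i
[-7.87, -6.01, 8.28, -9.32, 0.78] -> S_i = Random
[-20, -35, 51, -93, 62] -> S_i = Random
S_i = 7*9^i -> [7, 63, 567, 5103, 45927]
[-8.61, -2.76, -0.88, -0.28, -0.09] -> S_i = -8.61*0.32^i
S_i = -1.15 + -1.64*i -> [-1.15, -2.79, -4.43, -6.07, -7.71]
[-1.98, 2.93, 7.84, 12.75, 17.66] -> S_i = -1.98 + 4.91*i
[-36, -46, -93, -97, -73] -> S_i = Random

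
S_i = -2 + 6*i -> [-2, 4, 10, 16, 22]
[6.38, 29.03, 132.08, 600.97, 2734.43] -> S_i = 6.38*4.55^i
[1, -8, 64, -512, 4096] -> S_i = 1*-8^i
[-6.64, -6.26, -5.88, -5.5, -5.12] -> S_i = -6.64 + 0.38*i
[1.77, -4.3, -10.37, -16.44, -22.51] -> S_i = 1.77 + -6.07*i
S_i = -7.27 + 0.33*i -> [-7.27, -6.94, -6.61, -6.28, -5.95]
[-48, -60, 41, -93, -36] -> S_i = Random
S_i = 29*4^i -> [29, 116, 464, 1856, 7424]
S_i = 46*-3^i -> [46, -138, 414, -1242, 3726]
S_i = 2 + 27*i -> [2, 29, 56, 83, 110]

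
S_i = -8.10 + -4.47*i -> [-8.1, -12.57, -17.04, -21.51, -25.98]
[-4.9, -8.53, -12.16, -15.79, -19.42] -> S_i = -4.90 + -3.63*i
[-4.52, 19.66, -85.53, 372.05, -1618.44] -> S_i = -4.52*(-4.35)^i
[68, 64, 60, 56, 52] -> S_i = 68 + -4*i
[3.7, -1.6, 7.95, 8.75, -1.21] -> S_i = Random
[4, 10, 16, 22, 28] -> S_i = 4 + 6*i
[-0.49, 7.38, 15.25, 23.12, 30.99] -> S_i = -0.49 + 7.87*i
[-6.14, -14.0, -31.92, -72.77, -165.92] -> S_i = -6.14*2.28^i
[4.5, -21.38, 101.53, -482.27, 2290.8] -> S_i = 4.50*(-4.75)^i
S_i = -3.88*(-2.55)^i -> [-3.88, 9.89, -25.23, 64.34, -164.06]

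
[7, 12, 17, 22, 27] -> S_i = 7 + 5*i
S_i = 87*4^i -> [87, 348, 1392, 5568, 22272]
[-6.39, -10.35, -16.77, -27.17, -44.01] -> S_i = -6.39*1.62^i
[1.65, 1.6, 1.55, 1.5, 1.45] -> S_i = 1.65 + -0.05*i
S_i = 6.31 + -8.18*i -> [6.31, -1.87, -10.05, -18.23, -26.41]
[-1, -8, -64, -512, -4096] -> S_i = -1*8^i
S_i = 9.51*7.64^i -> [9.51, 72.66, 555.09, 4240.93, 32400.67]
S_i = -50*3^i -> [-50, -150, -450, -1350, -4050]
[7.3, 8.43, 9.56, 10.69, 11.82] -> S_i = 7.30 + 1.13*i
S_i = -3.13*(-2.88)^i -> [-3.13, 9.01, -25.96, 74.77, -215.33]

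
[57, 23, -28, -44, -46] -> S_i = Random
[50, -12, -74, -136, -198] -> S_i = 50 + -62*i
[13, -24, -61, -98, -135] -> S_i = 13 + -37*i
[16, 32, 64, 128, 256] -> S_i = 16*2^i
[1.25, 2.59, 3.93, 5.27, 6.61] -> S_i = 1.25 + 1.34*i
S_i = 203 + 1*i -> [203, 204, 205, 206, 207]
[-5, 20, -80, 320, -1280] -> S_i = -5*-4^i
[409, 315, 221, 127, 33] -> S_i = 409 + -94*i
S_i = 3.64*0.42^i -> [3.64, 1.53, 0.64, 0.27, 0.11]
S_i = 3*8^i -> [3, 24, 192, 1536, 12288]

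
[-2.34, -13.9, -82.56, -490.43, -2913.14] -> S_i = -2.34*5.94^i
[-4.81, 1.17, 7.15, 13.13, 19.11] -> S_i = -4.81 + 5.98*i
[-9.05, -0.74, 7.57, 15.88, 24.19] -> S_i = -9.05 + 8.31*i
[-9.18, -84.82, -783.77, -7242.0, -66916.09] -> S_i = -9.18*9.24^i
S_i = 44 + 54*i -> [44, 98, 152, 206, 260]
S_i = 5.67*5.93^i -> [5.67, 33.62, 199.38, 1182.35, 7011.35]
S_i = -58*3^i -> [-58, -174, -522, -1566, -4698]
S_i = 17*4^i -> [17, 68, 272, 1088, 4352]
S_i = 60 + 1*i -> [60, 61, 62, 63, 64]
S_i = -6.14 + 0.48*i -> [-6.14, -5.66, -5.18, -4.7, -4.22]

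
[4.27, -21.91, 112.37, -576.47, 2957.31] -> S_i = 4.27*(-5.13)^i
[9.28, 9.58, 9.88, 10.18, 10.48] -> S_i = 9.28 + 0.30*i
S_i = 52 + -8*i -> [52, 44, 36, 28, 20]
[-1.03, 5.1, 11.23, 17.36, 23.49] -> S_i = -1.03 + 6.13*i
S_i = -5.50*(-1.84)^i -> [-5.5, 10.12, -18.62, 34.26, -63.04]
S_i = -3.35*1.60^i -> [-3.35, -5.36, -8.58, -13.72, -21.95]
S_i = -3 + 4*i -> [-3, 1, 5, 9, 13]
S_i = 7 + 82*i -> [7, 89, 171, 253, 335]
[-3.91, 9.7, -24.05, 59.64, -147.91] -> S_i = -3.91*(-2.48)^i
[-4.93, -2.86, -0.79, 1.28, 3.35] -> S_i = -4.93 + 2.07*i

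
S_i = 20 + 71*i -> [20, 91, 162, 233, 304]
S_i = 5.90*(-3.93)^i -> [5.9, -23.19, 91.12, -358.12, 1407.42]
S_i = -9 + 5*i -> [-9, -4, 1, 6, 11]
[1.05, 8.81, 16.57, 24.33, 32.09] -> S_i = 1.05 + 7.76*i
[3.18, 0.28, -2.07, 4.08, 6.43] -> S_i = Random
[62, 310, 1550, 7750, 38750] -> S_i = 62*5^i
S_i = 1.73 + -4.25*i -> [1.73, -2.52, -6.77, -11.02, -15.27]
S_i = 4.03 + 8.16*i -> [4.03, 12.19, 20.35, 28.51, 36.67]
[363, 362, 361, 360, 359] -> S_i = 363 + -1*i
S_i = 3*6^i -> [3, 18, 108, 648, 3888]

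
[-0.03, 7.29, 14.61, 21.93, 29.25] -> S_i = -0.03 + 7.32*i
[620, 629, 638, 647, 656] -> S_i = 620 + 9*i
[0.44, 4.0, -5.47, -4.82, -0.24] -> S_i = Random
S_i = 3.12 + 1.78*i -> [3.12, 4.9, 6.68, 8.46, 10.24]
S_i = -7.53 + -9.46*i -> [-7.53, -16.99, -26.45, -35.91, -45.37]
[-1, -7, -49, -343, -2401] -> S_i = -1*7^i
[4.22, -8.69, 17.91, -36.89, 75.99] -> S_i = 4.22*(-2.06)^i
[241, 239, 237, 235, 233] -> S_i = 241 + -2*i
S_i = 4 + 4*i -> [4, 8, 12, 16, 20]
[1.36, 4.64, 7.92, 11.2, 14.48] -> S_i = 1.36 + 3.28*i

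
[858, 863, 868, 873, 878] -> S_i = 858 + 5*i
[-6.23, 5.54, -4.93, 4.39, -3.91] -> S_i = -6.23*(-0.89)^i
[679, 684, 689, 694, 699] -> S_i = 679 + 5*i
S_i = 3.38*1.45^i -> [3.38, 4.9, 7.11, 10.3, 14.94]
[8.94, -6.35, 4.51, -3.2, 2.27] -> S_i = 8.94*(-0.71)^i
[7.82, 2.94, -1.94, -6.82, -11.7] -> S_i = 7.82 + -4.88*i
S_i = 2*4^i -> [2, 8, 32, 128, 512]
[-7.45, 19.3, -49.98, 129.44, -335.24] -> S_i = -7.45*(-2.59)^i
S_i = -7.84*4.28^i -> [-7.84, -33.56, -143.62, -614.68, -2630.82]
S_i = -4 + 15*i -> [-4, 11, 26, 41, 56]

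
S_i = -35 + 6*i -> [-35, -29, -23, -17, -11]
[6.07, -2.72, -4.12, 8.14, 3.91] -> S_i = Random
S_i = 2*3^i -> [2, 6, 18, 54, 162]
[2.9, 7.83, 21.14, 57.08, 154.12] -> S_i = 2.90*2.70^i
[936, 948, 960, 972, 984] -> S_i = 936 + 12*i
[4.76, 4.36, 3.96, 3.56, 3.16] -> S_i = 4.76 + -0.40*i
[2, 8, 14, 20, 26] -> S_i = 2 + 6*i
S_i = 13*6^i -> [13, 78, 468, 2808, 16848]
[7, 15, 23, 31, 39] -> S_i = 7 + 8*i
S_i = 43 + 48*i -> [43, 91, 139, 187, 235]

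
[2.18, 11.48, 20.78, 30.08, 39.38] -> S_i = 2.18 + 9.30*i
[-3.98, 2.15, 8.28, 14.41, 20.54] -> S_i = -3.98 + 6.13*i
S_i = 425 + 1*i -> [425, 426, 427, 428, 429]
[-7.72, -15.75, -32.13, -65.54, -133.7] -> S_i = -7.72*2.04^i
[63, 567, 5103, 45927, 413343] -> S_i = 63*9^i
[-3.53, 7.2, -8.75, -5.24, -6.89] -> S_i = Random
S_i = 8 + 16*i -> [8, 24, 40, 56, 72]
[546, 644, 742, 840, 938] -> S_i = 546 + 98*i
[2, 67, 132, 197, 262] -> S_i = 2 + 65*i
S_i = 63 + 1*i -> [63, 64, 65, 66, 67]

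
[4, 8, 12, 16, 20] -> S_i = 4 + 4*i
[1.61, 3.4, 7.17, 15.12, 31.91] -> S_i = 1.61*2.11^i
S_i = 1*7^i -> [1, 7, 49, 343, 2401]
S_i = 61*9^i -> [61, 549, 4941, 44469, 400221]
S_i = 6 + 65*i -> [6, 71, 136, 201, 266]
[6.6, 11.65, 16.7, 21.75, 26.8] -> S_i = 6.60 + 5.05*i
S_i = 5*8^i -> [5, 40, 320, 2560, 20480]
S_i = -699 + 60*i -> [-699, -639, -579, -519, -459]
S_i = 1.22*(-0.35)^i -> [1.22, -0.43, 0.15, -0.05, 0.02]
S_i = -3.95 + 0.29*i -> [-3.95, -3.66, -3.37, -3.08, -2.79]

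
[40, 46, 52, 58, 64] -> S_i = 40 + 6*i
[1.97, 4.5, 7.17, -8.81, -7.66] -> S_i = Random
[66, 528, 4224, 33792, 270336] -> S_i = 66*8^i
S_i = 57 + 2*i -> [57, 59, 61, 63, 65]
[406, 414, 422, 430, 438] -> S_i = 406 + 8*i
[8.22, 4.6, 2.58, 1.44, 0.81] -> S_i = 8.22*0.56^i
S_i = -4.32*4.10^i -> [-4.32, -17.71, -72.62, -297.74, -1220.73]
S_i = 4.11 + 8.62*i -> [4.11, 12.73, 21.35, 29.97, 38.59]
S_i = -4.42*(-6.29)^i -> [-4.42, 27.8, -174.87, 1099.95, -6918.71]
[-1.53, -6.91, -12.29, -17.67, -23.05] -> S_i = -1.53 + -5.38*i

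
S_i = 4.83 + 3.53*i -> [4.83, 8.36, 11.89, 15.42, 18.95]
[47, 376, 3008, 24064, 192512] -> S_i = 47*8^i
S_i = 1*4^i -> [1, 4, 16, 64, 256]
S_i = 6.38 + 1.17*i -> [6.38, 7.55, 8.72, 9.89, 11.06]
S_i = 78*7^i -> [78, 546, 3822, 26754, 187278]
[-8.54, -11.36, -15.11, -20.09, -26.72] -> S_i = -8.54*1.33^i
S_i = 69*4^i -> [69, 276, 1104, 4416, 17664]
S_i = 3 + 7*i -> [3, 10, 17, 24, 31]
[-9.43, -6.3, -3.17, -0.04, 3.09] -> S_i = -9.43 + 3.13*i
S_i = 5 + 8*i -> [5, 13, 21, 29, 37]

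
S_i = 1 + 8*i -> [1, 9, 17, 25, 33]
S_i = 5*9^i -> [5, 45, 405, 3645, 32805]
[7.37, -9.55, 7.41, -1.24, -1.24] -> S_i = Random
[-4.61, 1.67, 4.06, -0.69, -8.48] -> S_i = Random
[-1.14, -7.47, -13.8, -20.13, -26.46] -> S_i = -1.14 + -6.33*i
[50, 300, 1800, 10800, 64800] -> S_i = 50*6^i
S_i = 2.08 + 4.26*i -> [2.08, 6.34, 10.6, 14.86, 19.12]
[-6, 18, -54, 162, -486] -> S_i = -6*-3^i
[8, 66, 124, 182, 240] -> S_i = 8 + 58*i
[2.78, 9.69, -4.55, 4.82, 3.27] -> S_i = Random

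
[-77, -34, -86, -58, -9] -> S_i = Random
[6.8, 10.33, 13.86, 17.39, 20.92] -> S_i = 6.80 + 3.53*i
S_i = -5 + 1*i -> [-5, -4, -3, -2, -1]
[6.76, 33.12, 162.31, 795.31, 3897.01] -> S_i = 6.76*4.90^i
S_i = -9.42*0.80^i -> [-9.42, -7.54, -6.03, -4.82, -3.86]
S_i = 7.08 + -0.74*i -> [7.08, 6.34, 5.6, 4.86, 4.12]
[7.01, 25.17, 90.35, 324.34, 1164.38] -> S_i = 7.01*3.59^i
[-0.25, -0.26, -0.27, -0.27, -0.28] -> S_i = -0.25*1.03^i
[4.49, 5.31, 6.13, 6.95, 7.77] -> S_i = 4.49 + 0.82*i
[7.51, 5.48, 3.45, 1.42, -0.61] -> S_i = 7.51 + -2.03*i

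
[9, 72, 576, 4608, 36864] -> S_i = 9*8^i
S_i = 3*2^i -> [3, 6, 12, 24, 48]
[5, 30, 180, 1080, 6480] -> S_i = 5*6^i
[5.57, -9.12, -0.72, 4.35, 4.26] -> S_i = Random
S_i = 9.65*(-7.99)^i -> [9.65, -77.1, 616.06, -4922.3, 39329.14]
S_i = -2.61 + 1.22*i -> [-2.61, -1.39, -0.17, 1.05, 2.27]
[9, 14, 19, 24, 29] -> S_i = 9 + 5*i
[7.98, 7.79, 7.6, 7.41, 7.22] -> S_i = 7.98 + -0.19*i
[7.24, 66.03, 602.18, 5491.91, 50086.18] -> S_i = 7.24*9.12^i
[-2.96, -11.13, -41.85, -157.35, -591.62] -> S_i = -2.96*3.76^i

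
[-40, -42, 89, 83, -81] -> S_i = Random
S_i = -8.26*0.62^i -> [-8.26, -5.12, -3.18, -1.97, -1.22]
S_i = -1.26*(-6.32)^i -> [-1.26, 7.96, -50.33, 318.07, -2010.2]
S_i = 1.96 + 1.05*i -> [1.96, 3.01, 4.06, 5.11, 6.16]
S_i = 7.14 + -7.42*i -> [7.14, -0.28, -7.7, -15.12, -22.54]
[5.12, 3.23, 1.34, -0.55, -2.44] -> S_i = 5.12 + -1.89*i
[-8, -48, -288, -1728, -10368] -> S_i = -8*6^i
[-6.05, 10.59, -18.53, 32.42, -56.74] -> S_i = -6.05*(-1.75)^i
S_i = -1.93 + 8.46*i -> [-1.93, 6.53, 14.99, 23.45, 31.91]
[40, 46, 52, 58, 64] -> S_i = 40 + 6*i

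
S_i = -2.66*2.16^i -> [-2.66, -5.75, -12.41, -26.81, -57.9]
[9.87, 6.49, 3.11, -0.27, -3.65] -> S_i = 9.87 + -3.38*i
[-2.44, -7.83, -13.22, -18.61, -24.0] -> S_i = -2.44 + -5.39*i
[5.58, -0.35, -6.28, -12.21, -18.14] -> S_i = 5.58 + -5.93*i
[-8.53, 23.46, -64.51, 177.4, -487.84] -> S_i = -8.53*(-2.75)^i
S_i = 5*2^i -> [5, 10, 20, 40, 80]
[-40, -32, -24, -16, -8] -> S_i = -40 + 8*i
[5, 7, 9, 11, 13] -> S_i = 5 + 2*i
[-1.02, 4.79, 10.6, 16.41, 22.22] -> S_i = -1.02 + 5.81*i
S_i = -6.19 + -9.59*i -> [-6.19, -15.78, -25.37, -34.96, -44.55]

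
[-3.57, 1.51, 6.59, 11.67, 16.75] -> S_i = -3.57 + 5.08*i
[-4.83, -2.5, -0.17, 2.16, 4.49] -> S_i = -4.83 + 2.33*i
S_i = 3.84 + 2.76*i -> [3.84, 6.6, 9.36, 12.12, 14.88]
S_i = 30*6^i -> [30, 180, 1080, 6480, 38880]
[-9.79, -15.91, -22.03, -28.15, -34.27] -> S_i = -9.79 + -6.12*i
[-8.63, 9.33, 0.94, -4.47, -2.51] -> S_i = Random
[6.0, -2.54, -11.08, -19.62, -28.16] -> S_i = 6.00 + -8.54*i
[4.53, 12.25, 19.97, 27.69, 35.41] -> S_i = 4.53 + 7.72*i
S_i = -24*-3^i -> [-24, 72, -216, 648, -1944]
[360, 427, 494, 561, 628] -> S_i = 360 + 67*i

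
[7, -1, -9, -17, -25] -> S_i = 7 + -8*i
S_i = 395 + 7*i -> [395, 402, 409, 416, 423]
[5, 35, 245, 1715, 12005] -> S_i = 5*7^i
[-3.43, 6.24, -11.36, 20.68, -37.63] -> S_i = -3.43*(-1.82)^i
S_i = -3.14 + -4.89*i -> [-3.14, -8.03, -12.92, -17.81, -22.7]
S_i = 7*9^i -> [7, 63, 567, 5103, 45927]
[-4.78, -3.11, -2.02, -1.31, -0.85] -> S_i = -4.78*0.65^i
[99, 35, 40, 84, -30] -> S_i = Random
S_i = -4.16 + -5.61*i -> [-4.16, -9.77, -15.38, -20.99, -26.6]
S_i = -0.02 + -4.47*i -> [-0.02, -4.49, -8.96, -13.43, -17.9]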